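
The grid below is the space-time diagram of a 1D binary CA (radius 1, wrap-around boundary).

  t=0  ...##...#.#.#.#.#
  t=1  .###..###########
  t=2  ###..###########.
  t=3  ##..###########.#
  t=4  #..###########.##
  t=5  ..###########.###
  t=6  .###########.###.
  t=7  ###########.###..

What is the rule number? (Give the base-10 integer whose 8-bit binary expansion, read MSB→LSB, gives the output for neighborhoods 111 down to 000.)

175

  ###|#  b7=1 t=1,i=2
  ##.|.  b6=0 t=0,i=4
  #.#|#  b5=1 t=0,i=9
  #..|.  b4=0 t=0,i=0
  .##|#  b3=1 t=0,i=3
  .#.|#  b2=1 t=0,i=8
  ..#|#  b1=1 t=0,i=2
  ...|#  b0=1 t=0,i=1
  bits 10101111 = 175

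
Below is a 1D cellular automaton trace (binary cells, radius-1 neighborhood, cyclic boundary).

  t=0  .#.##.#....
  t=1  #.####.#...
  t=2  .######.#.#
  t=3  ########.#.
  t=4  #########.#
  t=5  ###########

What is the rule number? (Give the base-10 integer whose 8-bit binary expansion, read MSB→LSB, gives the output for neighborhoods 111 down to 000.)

250

  [7] ### => #  t=1,i=3
  [6] ##. => #  t=0,i=4
  [5] #.# => #  t=0,i=2
  [4] #.. => #  t=0,i=7
  [3] .## => #  t=0,i=3
  [2] .#. => .  t=0,i=1
  [1] ..# => #  t=0,i=0
  [0] ... => .  t=0,i=8
  bits 11111010 = 250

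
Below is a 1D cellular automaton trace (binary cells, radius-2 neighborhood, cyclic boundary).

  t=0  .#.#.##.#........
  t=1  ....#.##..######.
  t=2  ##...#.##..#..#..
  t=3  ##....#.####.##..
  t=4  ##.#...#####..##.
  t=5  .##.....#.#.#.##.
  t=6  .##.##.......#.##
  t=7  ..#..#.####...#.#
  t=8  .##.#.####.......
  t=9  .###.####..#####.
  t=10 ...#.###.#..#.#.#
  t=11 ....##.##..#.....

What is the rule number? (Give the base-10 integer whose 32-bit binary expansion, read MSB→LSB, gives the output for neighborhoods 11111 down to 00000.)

1720039505

  ##### -> .   bit 31 = 0  t=1,i=12
  ####. -> #   bit 30 = 1  t=1,i=14
  ###.# -> #   bit 29 = 1  t=3,i=11
  ###.. -> .   bit 28 = 0  t=1,i=15
  ##.## -> .   bit 27 = 0  t=3,i=12
  ##.#. -> #   bit 26 = 1  t=0,i=7
  ##..# -> #   bit 25 = 1  t=1,i=8
  ##... -> .   bit 24 = 0  t=1,i=16
  #.### -> #   bit 23 = 1  t=3,i=8
  #.##. -> .   bit 22 = 0  t=0,i=5
  #.#.# -> .   bit 21 = 0  t=0,i=3
  #.#.. -> .   bit 20 = 0  t=0,i=8
  #..## -> .   bit 19 = 0  t=1,i=9
  #..#. -> #   bit 18 = 1  t=2,i=10
  #...# -> .   bit 17 = 0  t=2,i=3
  #.... -> #   bit 16 = 1  t=0,i=10
  .#### -> #   bit 15 = 1  t=1,i=11
  .###. -> .   bit 14 = 0  t=9,i=2
  .##.# -> #   bit 13 = 1  t=0,i=6
  .##.. -> #   bit 12 = 1  t=1,i=7
  .#.## -> #   bit 11 = 1  t=0,i=4
  .#.#. -> .   bit 10 = 0  t=0,i=2
  .#..# -> .   bit 9 = 0  t=2,i=12
  .#... -> .   bit 8 = 0  t=0,i=9
  ..### -> .   bit 7 = 0  t=1,i=10
  ..##. -> #   bit 6 = 1  t=2,i=0
  ..#.# -> .   bit 5 = 0  t=0,i=1
  ..#.. -> #   bit 4 = 1  t=2,i=11
  ...## -> .   bit 3 = 0  t=4,i=6
  ...#. -> .   bit 2 = 0  t=0,i=0
  ....# -> .   bit 1 = 0  t=0,i=16
  ..... -> #   bit 0 = 1  t=0,i=11
  bits 01100110100001011011100001010001 = 1720039505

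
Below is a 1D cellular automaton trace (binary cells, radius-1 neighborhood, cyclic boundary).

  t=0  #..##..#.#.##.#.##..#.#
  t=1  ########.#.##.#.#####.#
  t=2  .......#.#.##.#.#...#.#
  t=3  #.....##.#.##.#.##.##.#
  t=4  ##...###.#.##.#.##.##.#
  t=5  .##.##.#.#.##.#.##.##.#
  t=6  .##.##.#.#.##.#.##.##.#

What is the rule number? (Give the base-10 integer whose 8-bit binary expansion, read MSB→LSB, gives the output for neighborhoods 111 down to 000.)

  [7] ### => .  t=1,i=0
  [6] ##. => #  t=0,i=0
  [5] #.# => .  t=0,i=8
  [4] #.. => #  t=0,i=1
  [3] .## => #  t=0,i=3
  [2] .#. => #  t=0,i=7
  [1] ..# => #  t=0,i=2
  [0] ... => .  t=2,i=1
  bits 01011110 = 94

94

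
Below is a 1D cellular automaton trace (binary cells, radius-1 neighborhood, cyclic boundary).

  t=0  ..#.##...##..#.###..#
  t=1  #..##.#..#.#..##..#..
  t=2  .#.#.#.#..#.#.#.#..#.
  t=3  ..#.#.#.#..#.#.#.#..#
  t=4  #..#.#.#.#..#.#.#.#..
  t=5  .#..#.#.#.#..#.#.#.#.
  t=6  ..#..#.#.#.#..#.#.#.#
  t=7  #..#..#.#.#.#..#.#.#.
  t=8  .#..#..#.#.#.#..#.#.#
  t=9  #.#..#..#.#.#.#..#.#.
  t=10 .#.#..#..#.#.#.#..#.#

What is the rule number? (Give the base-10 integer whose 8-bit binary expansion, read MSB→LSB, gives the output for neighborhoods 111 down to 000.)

56

  ### -> .   bit 7 = 0  t=0,i=16
  ##. -> .   bit 6 = 0  t=0,i=5
  #.# -> #   bit 5 = 1  t=0,i=3
  #.. -> #   bit 4 = 1  t=0,i=0
  .## -> #   bit 3 = 1  t=0,i=4
  .#. -> .   bit 2 = 0  t=0,i=2
  ..# -> .   bit 1 = 0  t=0,i=1
  ... -> .   bit 0 = 0  t=0,i=7
  bits 00111000 = 56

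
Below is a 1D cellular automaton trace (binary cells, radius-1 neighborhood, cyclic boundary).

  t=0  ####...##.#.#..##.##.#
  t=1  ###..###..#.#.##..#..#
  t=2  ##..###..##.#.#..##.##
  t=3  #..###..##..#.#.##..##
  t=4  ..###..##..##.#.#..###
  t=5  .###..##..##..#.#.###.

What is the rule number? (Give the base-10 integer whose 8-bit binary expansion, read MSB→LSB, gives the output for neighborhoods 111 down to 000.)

  [7] ### => #  t=0,i=0
  [6] ##. => .  t=0,i=3
  [5] #.# => .  t=0,i=9
  [4] #.. => .  t=0,i=4
  [3] .## => #  t=0,i=7
  [2] .#. => #  t=0,i=10
  [1] ..# => #  t=0,i=6
  [0] ... => #  t=0,i=5
  bits 10001111 = 143

143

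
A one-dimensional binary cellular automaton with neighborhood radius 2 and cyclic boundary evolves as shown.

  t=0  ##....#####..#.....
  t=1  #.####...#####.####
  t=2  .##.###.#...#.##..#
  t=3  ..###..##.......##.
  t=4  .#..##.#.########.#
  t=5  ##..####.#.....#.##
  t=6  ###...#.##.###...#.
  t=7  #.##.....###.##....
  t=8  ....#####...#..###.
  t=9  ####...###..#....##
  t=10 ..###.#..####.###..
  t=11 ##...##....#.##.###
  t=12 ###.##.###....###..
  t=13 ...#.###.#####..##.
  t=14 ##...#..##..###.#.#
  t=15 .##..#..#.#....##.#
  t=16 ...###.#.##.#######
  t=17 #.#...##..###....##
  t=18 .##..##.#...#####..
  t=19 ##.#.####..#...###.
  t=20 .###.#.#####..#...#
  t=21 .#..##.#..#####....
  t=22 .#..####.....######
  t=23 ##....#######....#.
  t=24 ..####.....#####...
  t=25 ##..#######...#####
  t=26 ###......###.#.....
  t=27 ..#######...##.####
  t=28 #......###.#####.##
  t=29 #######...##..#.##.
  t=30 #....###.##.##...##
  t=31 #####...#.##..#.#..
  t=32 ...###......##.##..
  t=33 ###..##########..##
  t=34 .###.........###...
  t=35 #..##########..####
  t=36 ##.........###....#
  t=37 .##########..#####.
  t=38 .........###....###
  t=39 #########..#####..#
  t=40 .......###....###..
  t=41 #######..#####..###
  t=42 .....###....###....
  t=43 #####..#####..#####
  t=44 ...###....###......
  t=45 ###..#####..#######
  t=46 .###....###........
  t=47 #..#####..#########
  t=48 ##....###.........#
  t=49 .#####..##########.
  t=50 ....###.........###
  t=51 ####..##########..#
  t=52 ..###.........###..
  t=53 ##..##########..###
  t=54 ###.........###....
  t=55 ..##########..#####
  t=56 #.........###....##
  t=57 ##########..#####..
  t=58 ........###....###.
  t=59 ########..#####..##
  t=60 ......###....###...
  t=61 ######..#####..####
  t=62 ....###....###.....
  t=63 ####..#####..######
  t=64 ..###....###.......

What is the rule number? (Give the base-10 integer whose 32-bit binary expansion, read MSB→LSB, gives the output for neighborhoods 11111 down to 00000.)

1605706843

  [31] ##### => .  t=0,i=8
  [30] ####. => #  t=0,i=9
  [29] ###.# => .  t=1,i=0
  [28] ###.. => #  t=0,i=10
  [27] ##.## => #  t=1,i=1
  [26] ##.#. => #  t=2,i=7
  [25] ##..# => #  t=0,i=11
  [24] ##... => #  t=0,i=2
  [23] #.### => #  t=1,i=2
  [22] #.##. => .  t=2,i=1
  [21] #.#.# => #  t=4,i=7
  [20] #.#.. => #  t=2,i=8
  [19] #..## => .  t=3,i=6
  [18] #..#. => #  t=0,i=12
  [17] #...# => .  t=1,i=7
  [16] #.... => #  t=0,i=3
  [15] .#### => .  t=0,i=7
  [14] .###. => .  t=2,i=5
  [13] .##.# => #  t=2,i=2
  [12] .##.. => .  t=0,i=1
  [11] .#.## => .  t=2,i=0
  [10] .#.#. => #  t=4,i=0
  [9] .#..# => .  t=4,i=2
  [8] .#... => .  t=0,i=14
  [7] ..### => .  t=0,i=6
  [6] ..##. => #  t=0,i=0
  [5] ..#.# => .  t=2,i=12
  [4] ..#.. => #  t=0,i=13
  [3] ...## => #  t=0,i=5
  [2] ...#. => .  t=2,i=11
  [1] ....# => #  t=0,i=4
  [0] ..... => #  t=0,i=16
  bits 01011111101101010010010001011011 = 1605706843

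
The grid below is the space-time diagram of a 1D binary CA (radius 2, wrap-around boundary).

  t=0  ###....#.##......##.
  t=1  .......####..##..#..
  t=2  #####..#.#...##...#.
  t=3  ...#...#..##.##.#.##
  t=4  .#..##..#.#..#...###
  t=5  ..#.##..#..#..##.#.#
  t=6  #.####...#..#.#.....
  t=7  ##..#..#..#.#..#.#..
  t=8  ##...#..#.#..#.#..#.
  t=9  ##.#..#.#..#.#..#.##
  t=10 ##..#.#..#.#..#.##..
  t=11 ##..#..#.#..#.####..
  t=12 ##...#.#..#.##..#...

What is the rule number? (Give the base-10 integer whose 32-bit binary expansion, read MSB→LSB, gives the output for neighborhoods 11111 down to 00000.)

1614945249

  #####|.  b31=0 t=2,i=2
  ####.|#  b30=1 t=1,i=9
  ###.#|#  b29=1 t=4,i=19
  ###..|.  b28=0 t=0,i=2
  ##.##|.  b27=0 t=0,i=19
  ##.#.|.  b26=0 t=3,i=15
  ##..#|.  b25=0 t=1,i=11
  ##...|.  b24=0 t=0,i=3
  #.###|.  b23=0 t=0,i=0
  #.##.|#  b22=1 t=0,i=9
  #.#.#|.  b21=0 t=3,i=16
  #.#..|.  b20=0 t=2,i=9
  #..##|.  b19=0 t=1,i=12
  #..#.|.  b18=0 t=1,i=16
  #...#|#  b17=1 t=2,i=11
  #....|.  b16=0 t=0,i=4
  .####|.  b15=0 t=1,i=8
  .###.|.  b14=0 t=0,i=1
  .##.#|.  b13=0 t=0,i=18
  .##..|#  b12=1 t=0,i=10
  .#.##|#  b11=1 t=0,i=8
  .#.#.|.  b10=0 t=2,i=8
  .#..#|#  b9=1 t=3,i=8
  .#...|#  b8=1 t=1,i=18
  ..###|#  b7=1 t=1,i=7
  ..##.|#  b6=1 t=0,i=17
  ..#.#|#  b5=1 t=0,i=7
  ..#..|.  b4=0 t=1,i=17
  ...##|.  b3=0 t=0,i=16
  ...#.|.  b2=0 t=0,i=6
  ....#|.  b1=0 t=0,i=5
  .....|#  b0=1 t=0,i=13
  bits 01100000010000100001101111100001 = 1614945249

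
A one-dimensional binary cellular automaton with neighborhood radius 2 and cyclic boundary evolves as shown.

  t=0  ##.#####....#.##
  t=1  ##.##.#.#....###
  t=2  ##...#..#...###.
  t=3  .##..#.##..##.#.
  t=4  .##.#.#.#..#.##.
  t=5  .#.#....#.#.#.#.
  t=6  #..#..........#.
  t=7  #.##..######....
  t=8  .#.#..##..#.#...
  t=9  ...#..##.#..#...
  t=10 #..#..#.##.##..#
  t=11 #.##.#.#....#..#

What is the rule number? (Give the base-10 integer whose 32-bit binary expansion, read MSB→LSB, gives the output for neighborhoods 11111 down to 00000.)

  nb #####: next=.  (t=0,i=5, bit31=0)
  nb ####.: next=#  (t=0,i=0, bit30=1)
  nb ###.#: next=#  (t=0,i=1, bit29=1)
  nb ###..: next=.  (t=0,i=7, bit28=0)
  nb ##.##: next=.  (t=0,i=2, bit27=0)
  nb ##.#.: next=#  (t=1,i=5, bit26=1)
  nb ##..#: next=.  (t=3,i=3, bit25=0)
  nb ##...: next=#  (t=0,i=8, bit24=1)
  nb #.###: next=#  (t=0,i=3, bit23=1)
  nb #.##.: next=.  (t=1,i=3, bit22=0)
  nb #.#.#: next=.  (t=1,i=6, bit21=0)
  nb #.#..: next=#  (t=1,i=8, bit20=1)
  nb #..##: next=.  (t=3,i=0, bit19=0)
  nb #..#.: next=#  (t=2,i=7, bit18=1)
  nb #...#: next=.  (t=2,i=3, bit17=0)
  nb #....: next=.  (t=0,i=9, bit16=0)
  nb .####: next=#  (t=0,i=4, bit15=1)
  nb .###.: next=.  (t=2,i=13, bit14=0)
  nb .##.#: next=.  (t=1,i=4, bit13=0)
  nb .##..: next=#  (t=2,i=1, bit12=1)
  nb .#.##: next=#  (t=0,i=13, bit11=1)
  nb .#.#.: next=.  (t=1,i=7, bit10=0)
  nb .#..#: next=.  (t=2,i=6, bit9=0)
  nb .#...: next=.  (t=1,i=9, bit8=0)
  nb ..###: next=#  (t=1,i=13, bit7=1)
  nb ..##.: next=#  (t=3,i=1, bit6=1)
  nb ..#.#: next=.  (t=0,i=12, bit5=0)
  nb ..#..: next=#  (t=2,i=5, bit4=1)
  nb ...##: next=#  (t=1,i=12, bit3=1)
  nb ...#.: next=.  (t=0,i=11, bit2=0)
  nb ....#: next=.  (t=0,i=10, bit1=0)
  nb .....: next=#  (t=6,i=6, bit0=1)
  bits 01100101100101001001100011011001 = 1704237273

1704237273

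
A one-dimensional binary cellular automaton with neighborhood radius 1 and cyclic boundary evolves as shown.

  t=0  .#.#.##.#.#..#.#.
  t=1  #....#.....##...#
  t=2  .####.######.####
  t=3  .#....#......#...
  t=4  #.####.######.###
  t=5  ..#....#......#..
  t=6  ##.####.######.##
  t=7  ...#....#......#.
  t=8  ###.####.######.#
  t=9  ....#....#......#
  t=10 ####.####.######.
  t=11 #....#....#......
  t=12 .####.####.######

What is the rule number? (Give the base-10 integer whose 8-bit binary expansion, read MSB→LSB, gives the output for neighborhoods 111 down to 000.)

  ### -> .   bit 7 = 0  t=2,i=2
  ##. -> .   bit 6 = 0  t=0,i=6
  #.# -> .   bit 5 = 0  t=0,i=2
  #.. -> #   bit 4 = 1  t=0,i=11
  .## -> #   bit 3 = 1  t=0,i=5
  .#. -> .   bit 2 = 0  t=0,i=1
  ..# -> #   bit 1 = 1  t=0,i=0
  ... -> #   bit 0 = 1  t=1,i=2
  bits 00011011 = 27

27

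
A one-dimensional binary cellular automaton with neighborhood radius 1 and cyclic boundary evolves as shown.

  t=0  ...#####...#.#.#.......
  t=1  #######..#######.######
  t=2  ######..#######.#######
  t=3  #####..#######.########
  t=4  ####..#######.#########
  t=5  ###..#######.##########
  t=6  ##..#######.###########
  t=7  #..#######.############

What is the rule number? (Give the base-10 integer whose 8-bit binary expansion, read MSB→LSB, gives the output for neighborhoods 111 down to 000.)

  ###|#  b7=1 t=0,i=4
  ##.|.  b6=0 t=0,i=7
  #.#|#  b5=1 t=0,i=12
  #..|.  b4=0 t=0,i=8
  .##|#  b3=1 t=0,i=3
  .#.|#  b2=1 t=0,i=11
  ..#|#  b1=1 t=0,i=2
  ...|#  b0=1 t=0,i=0
  bits 10101111 = 175

175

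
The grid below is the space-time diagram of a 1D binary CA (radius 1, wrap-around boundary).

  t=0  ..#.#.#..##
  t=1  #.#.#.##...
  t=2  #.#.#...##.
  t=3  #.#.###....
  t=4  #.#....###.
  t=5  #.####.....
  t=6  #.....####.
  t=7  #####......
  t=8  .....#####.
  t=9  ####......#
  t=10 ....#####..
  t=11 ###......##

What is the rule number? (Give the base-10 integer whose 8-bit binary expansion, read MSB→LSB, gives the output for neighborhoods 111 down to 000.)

21

  ### -> .   bit 7 = 0  t=3,i=5
  ##. -> .   bit 6 = 0  t=0,i=10
  #.# -> .   bit 5 = 0  t=0,i=3
  #.. -> #   bit 4 = 1  t=0,i=0
  .## -> .   bit 3 = 0  t=0,i=9
  .#. -> #   bit 2 = 1  t=0,i=2
  ..# -> .   bit 1 = 0  t=0,i=1
  ... -> #   bit 0 = 1  t=1,i=9
  bits 00010101 = 21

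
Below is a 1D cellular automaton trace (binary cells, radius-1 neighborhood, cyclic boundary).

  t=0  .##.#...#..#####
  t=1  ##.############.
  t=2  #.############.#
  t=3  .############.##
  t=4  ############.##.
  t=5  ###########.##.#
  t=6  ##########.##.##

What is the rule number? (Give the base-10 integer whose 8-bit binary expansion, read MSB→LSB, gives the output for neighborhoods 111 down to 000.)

  ### -> #   bit 7 = 1  t=0,i=12
  ##. -> .   bit 6 = 0  t=0,i=2
  #.# -> #   bit 5 = 1  t=0,i=0
  #.. -> #   bit 4 = 1  t=0,i=5
  .## -> #   bit 3 = 1  t=0,i=1
  .#. -> #   bit 2 = 1  t=0,i=4
  ..# -> #   bit 1 = 1  t=0,i=7
  ... -> #   bit 0 = 1  t=0,i=6
  bits 10111111 = 191

191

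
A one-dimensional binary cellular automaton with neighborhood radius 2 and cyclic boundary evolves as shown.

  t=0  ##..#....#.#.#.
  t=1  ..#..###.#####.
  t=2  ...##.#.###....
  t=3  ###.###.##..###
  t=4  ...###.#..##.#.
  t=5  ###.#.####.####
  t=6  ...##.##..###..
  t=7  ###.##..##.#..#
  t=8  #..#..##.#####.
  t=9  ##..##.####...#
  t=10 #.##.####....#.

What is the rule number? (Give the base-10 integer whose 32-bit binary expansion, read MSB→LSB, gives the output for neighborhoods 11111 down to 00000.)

  [31] ##### => .  t=1,i=11
  [30] ####. => .  t=1,i=12
  [29] ###.# => .  t=1,i=7
  [28] ###.. => .  t=1,i=13
  [27] ##.## => #  t=1,i=8
  [26] ##.#. => #  t=2,i=5
  [25] ##..# => #  t=0,i=2
  [24] ##... => .  t=1,i=14
  [23] #.### => #  t=1,i=9
  [22] #.##. => .  t=0,i=0
  [21] #.#.# => #  t=0,i=11
  [20] #.#.. => #  t=4,i=7
  [19] #..## => #  t=1,i=4
  [18] #..#. => .  t=0,i=3
  [17] #...# => .  t=1,i=0
  [16] #.... => #  t=0,i=6
  [15] .#### => #  t=1,i=10
  [14] .###. => #  t=1,i=6
  [13] .##.# => #  t=2,i=4
  [12] .##.. => .  t=0,i=1
  [11] .#.## => .  t=0,i=14
  [10] .#.#. => #  t=0,i=10
  [9] .#..# => #  t=1,i=3
  [8] .#... => #  t=0,i=5
  [7] ..### => .  t=1,i=5
  [6] ..##. => .  t=2,i=3
  [5] ..#.# => #  t=0,i=9
  [4] ..#.. => .  t=0,i=4
  [3] ...## => #  t=2,i=2
  [2] ...#. => .  t=0,i=8
  [1] ....# => #  t=0,i=7
  [0] ..... => #  t=2,i=0
  bits 00001110101110011110011100101011 = 247064363

247064363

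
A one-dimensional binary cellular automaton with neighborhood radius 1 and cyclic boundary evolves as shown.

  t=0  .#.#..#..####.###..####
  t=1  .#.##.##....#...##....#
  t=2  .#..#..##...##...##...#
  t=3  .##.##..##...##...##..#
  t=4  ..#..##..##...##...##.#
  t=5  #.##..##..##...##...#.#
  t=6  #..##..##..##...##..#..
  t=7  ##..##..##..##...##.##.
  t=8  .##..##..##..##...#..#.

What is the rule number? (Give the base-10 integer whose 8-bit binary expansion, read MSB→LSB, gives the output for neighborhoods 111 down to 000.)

  ###|.  b7=0 t=0,i=10
  ##.|#  b6=1 t=0,i=12
  #.#|.  b5=0 t=0,i=0
  #..|#  b4=1 t=0,i=4
  .##|.  b3=0 t=0,i=9
  .#.|#  b2=1 t=0,i=1
  ..#|.  b1=0 t=0,i=5
  ...|.  b0=0 t=1,i=9
  bits 01010100 = 84

84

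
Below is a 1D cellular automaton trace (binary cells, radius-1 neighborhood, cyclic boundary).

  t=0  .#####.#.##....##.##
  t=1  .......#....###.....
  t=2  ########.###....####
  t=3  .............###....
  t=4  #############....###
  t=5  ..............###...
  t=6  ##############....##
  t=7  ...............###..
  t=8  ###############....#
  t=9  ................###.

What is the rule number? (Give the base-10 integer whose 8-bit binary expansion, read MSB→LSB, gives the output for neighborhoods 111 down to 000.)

7

  ###|.  b7=0 t=0,i=2
  ##.|.  b6=0 t=0,i=5
  #.#|.  b5=0 t=0,i=0
  #..|.  b4=0 t=0,i=11
  .##|.  b3=0 t=0,i=1
  .#.|#  b2=1 t=0,i=7
  ..#|#  b1=1 t=0,i=14
  ...|#  b0=1 t=0,i=12
  bits 00000111 = 7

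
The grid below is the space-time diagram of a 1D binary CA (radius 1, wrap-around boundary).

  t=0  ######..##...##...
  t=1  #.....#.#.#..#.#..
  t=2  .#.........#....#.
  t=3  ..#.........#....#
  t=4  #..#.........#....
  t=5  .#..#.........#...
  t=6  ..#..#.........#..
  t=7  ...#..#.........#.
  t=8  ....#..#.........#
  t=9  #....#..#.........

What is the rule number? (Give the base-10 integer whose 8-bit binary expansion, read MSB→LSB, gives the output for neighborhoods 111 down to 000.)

24

  ###|.  b7=0 t=0,i=1
  ##.|.  b6=0 t=0,i=5
  #.#|.  b5=0 t=1,i=7
  #..|#  b4=1 t=0,i=6
  .##|#  b3=1 t=0,i=0
  .#.|.  b2=0 t=1,i=0
  ..#|.  b1=0 t=0,i=7
  ...|.  b0=0 t=0,i=11
  bits 00011000 = 24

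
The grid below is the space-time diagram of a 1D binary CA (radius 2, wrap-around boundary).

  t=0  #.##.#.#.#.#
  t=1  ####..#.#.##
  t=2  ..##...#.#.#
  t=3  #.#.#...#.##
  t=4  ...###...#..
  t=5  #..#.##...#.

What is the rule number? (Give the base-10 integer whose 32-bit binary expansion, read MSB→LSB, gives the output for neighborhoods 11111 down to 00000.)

1498460097

  nb #####: next=.  (t=1,i=0, bit31=0)
  nb ####.: next=#  (t=1,i=2, bit30=1)
  nb ###.#: next=.  (t=3,i=0, bit29=0)
  nb ###..: next=#  (t=1,i=3, bit28=1)
  nb ##.##: next=#  (t=0,i=1, bit27=1)
  nb ##.#.: next=.  (t=0,i=4, bit26=0)
  nb ##..#: next=.  (t=1,i=4, bit25=0)
  nb ##...: next=#  (t=2,i=4, bit24=1)
  nb #.###: next=.  (t=1,i=10, bit23=0)
  nb #.##.: next=#  (t=0,i=2, bit22=1)
  nb #.#.#: next=.  (t=0,i=5, bit21=0)
  nb #.#..: next=#  (t=2,i=11, bit20=1)
  nb #..##: next=.  (t=2,i=1, bit19=0)
  nb #..#.: next=.  (t=1,i=5, bit18=0)
  nb #...#: next=.  (t=2,i=5, bit17=0)
  nb #....: next=.  (t=4,i=11, bit16=0)
  nb .####: next=#  (t=1,i=11, bit15=1)
  nb .###.: next=.  (t=3,i=11, bit14=0)
  nb .##.#: next=#  (t=0,i=0, bit13=1)
  nb .##..: next=.  (t=2,i=3, bit12=0)
  nb .#.##: next=#  (t=0,i=10, bit11=1)
  nb .#.#.: next=#  (t=0,i=6, bit10=1)
  nb .#..#: next=#  (t=2,i=0, bit9=1)
  nb .#...: next=#  (t=3,i=5, bit8=1)
  nb ..###: next=#  (t=4,i=3, bit7=1)
  nb ..##.: next=#  (t=2,i=2, bit6=1)
  nb ..#.#: next=.  (t=1,i=6, bit5=0)
  nb ..#..: next=.  (t=4,i=9, bit4=0)
  nb ...##: next=.  (t=4,i=2, bit3=0)
  nb ...#.: next=.  (t=2,i=6, bit2=0)
  nb ....#: next=.  (t=4,i=1, bit1=0)
  nb .....: next=#  (t=4,i=0, bit0=1)
  bits 01011001010100001010111111000001 = 1498460097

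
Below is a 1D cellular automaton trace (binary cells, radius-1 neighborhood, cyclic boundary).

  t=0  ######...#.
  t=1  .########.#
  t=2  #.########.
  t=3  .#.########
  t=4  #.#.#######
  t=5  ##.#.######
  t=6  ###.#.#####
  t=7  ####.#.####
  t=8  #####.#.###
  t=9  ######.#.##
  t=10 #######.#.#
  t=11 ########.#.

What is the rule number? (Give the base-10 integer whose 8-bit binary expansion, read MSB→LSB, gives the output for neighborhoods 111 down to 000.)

  nb ###: next=#  (t=0,i=1, bit7=1)
  nb ##.: next=#  (t=0,i=5, bit6=1)
  nb #.#: next=#  (t=0,i=10, bit5=1)
  nb #..: next=#  (t=0,i=6, bit4=1)
  nb .##: next=.  (t=0,i=0, bit3=0)
  nb .#.: next=.  (t=0,i=9, bit2=0)
  nb ..#: next=#  (t=0,i=8, bit1=1)
  nb ...: next=#  (t=0,i=7, bit0=1)
  bits 11110011 = 243

243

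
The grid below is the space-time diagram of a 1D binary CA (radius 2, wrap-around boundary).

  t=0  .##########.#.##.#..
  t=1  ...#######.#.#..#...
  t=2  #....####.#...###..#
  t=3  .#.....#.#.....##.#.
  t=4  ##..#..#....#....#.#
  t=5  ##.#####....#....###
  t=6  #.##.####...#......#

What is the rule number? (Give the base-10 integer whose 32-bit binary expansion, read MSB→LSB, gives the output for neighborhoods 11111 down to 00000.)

3716958769

  ##### -> #   bit 31 = 1  t=0,i=3
  ####. -> #   bit 30 = 1  t=0,i=9
  ###.# -> .   bit 29 = 0  t=0,i=10
  ###.. -> #   bit 28 = 1  t=2,i=16
  ##.## -> #   bit 27 = 1  t=5,i=2
  ##.#. -> #   bit 26 = 1  t=0,i=11
  ##..# -> .   bit 25 = 0  t=2,i=17
  ##... -> #   bit 24 = 1  t=2,i=1
  #.### -> #   bit 23 = 1  t=4,i=19
  #.##. -> .   bit 22 = 0  t=0,i=14
  #.#.# -> .   bit 21 = 0  t=0,i=12
  #.#.. -> .   bit 20 = 0  t=0,i=17
  #..## -> #   bit 19 = 1  t=2,i=18
  #..#. -> #   bit 18 = 1  t=1,i=15
  #...# -> .   bit 17 = 0  t=0,i=19
  #.... -> .   bit 16 = 0  t=1,i=18
  .#### -> .   bit 15 = 0  t=0,i=2
  .###. -> #   bit 14 = 1  t=2,i=15
  .##.# -> .   bit 13 = 0  t=0,i=15
  .##.. -> .   bit 12 = 0  t=2,i=0
  .#.## -> #   bit 11 = 1  t=0,i=13
  .#.#. -> .   bit 10 = 0  t=1,i=12
  .#..# -> #   bit 9 = 1  t=1,i=14
  .#... -> .   bit 8 = 0  t=0,i=18
  ..### -> .   bit 7 = 0  t=0,i=1
  ..##. -> .   bit 6 = 0  t=2,i=19
  ..#.# -> #   bit 5 = 1  t=3,i=7
  ..#.. -> #   bit 4 = 1  t=1,i=16
  ...## -> .   bit 3 = 0  t=0,i=0
  ...#. -> .   bit 2 = 0  t=3,i=6
  ....# -> .   bit 1 = 0  t=1,i=1
  ..... -> #   bit 0 = 1  t=1,i=0
  bits 11011101100011000100101000110001 = 3716958769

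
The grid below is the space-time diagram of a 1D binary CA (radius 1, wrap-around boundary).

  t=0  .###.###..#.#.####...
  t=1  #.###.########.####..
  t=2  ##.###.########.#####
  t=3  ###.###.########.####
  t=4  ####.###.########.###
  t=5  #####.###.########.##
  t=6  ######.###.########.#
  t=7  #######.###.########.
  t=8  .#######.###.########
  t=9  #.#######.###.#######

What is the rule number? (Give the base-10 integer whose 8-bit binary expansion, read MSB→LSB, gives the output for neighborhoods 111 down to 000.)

246

  ###|#  b7=1 t=0,i=2
  ##.|#  b6=1 t=0,i=3
  #.#|#  b5=1 t=0,i=4
  #..|#  b4=1 t=0,i=8
  .##|.  b3=0 t=0,i=1
  .#.|#  b2=1 t=0,i=10
  ..#|#  b1=1 t=0,i=0
  ...|.  b0=0 t=0,i=19
  bits 11110110 = 246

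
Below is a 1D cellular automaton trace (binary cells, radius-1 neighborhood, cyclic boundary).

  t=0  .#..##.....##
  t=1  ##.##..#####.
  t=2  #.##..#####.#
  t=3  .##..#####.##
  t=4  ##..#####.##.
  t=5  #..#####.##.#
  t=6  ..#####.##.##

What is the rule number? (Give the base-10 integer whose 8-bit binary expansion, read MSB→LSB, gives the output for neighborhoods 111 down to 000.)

175

  [7] ### => #  t=1,i=8
  [6] ##. => .  t=0,i=5
  [5] #.# => #  t=0,i=0
  [4] #.. => .  t=0,i=2
  [3] .## => #  t=0,i=4
  [2] .#. => #  t=0,i=1
  [1] ..# => #  t=0,i=3
  [0] ... => #  t=0,i=7
  bits 10101111 = 175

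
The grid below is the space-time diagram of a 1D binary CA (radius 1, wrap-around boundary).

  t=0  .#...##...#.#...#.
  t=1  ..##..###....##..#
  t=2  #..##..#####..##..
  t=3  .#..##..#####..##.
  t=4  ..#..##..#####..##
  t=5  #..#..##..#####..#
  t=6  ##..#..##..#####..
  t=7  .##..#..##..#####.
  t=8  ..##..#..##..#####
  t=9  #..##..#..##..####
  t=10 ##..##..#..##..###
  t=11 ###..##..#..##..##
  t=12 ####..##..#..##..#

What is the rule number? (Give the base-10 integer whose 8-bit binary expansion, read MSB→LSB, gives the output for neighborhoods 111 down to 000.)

  [7] ### => #  t=1,i=7
  [6] ##. => #  t=0,i=6
  [5] #.# => .  t=0,i=11
  [4] #.. => #  t=0,i=2
  [3] .## => .  t=0,i=5
  [2] .#. => .  t=0,i=1
  [1] ..# => .  t=0,i=0
  [0] ... => #  t=0,i=3
  bits 11010001 = 209

209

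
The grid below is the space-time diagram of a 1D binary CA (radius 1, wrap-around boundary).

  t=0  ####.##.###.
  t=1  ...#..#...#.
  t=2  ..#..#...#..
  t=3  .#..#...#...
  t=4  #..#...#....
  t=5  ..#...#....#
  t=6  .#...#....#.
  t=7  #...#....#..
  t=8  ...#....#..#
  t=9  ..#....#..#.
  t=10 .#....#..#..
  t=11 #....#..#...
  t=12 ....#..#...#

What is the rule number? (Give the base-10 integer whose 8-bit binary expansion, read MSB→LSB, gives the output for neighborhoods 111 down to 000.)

  [7] ### => .  t=0,i=1
  [6] ##. => #  t=0,i=3
  [5] #.# => .  t=0,i=4
  [4] #.. => .  t=1,i=4
  [3] .## => .  t=0,i=0
  [2] .#. => .  t=1,i=3
  [1] ..# => #  t=1,i=2
  [0] ... => .  t=1,i=0
  bits 01000010 = 66

66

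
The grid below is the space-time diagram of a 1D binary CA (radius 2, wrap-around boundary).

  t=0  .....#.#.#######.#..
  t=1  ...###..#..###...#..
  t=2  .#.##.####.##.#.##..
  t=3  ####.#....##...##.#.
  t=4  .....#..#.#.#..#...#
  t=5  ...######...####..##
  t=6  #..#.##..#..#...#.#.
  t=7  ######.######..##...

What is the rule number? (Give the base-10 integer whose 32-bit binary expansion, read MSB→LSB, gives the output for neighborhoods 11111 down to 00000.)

  ##### -> #   bit 31 = 1  t=0,i=11
  ####. -> .   bit 30 = 0  t=0,i=14
  ###.# -> .   bit 29 = 0  t=0,i=15
  ###.. -> .   bit 28 = 0  t=1,i=5
  ##.## -> #   bit 27 = 1  t=2,i=5
  ##.#. -> .   bit 26 = 0  t=0,i=16
  ##..# -> #   bit 25 = 1  t=1,i=6
  ##... -> #   bit 24 = 1  t=1,i=14
  #.### -> .   bit 23 = 0  t=0,i=9
  #.##. -> #   bit 22 = 1  t=2,i=3
  #.#.# -> .   bit 21 = 0  t=0,i=7
  #.#.. -> #   bit 20 = 1  t=0,i=17
  #..## -> .   bit 19 = 0  t=1,i=10
  #..#. -> #   bit 18 = 1  t=1,i=7
  #...# -> .   bit 17 = 0  t=1,i=15
  #.... -> .   bit 16 = 0  t=0,i=19
  .#### -> .   bit 15 = 0  t=0,i=10
  .###. -> #   bit 14 = 1  t=1,i=4
  .##.# -> .   bit 13 = 0  t=2,i=4
  .##.. -> .   bit 12 = 0  t=2,i=17
  .#.## -> #   bit 11 = 1  t=0,i=8
  .#.#. -> .   bit 10 = 0  t=0,i=6
  .#..# -> #   bit 9 = 1  t=1,i=9
  .#... -> .   bit 8 = 0  t=0,i=18
  ..### -> #   bit 7 = 1  t=1,i=3
  ..##. -> #   bit 6 = 1  t=3,i=10
  ..#.# -> #   bit 5 = 1  t=0,i=5
  ..#.. -> #   bit 4 = 1  t=1,i=8
  ...## -> .   bit 3 = 0  t=1,i=2
  ...#. -> #   bit 2 = 1  t=0,i=4
  ....# -> #   bit 1 = 1  t=0,i=3
  ..... -> .   bit 0 = 0  t=0,i=0
  bits 10001011010101000100101011110110 = 2337557238

2337557238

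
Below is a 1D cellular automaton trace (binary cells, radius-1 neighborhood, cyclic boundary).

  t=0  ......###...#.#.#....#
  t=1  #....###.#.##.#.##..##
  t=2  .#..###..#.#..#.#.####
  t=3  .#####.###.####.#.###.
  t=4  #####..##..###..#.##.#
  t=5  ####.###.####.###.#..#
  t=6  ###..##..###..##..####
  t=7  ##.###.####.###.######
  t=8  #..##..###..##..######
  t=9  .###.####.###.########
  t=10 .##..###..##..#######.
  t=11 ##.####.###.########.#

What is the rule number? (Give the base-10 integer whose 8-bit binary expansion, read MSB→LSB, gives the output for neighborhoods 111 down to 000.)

158

  ### -> #   bit 7 = 1  t=0,i=7
  ##. -> .   bit 6 = 0  t=0,i=8
  #.# -> .   bit 5 = 0  t=0,i=13
  #.. -> #   bit 4 = 1  t=0,i=0
  .## -> #   bit 3 = 1  t=0,i=6
  .#. -> #   bit 2 = 1  t=0,i=12
  ..# -> #   bit 1 = 1  t=0,i=5
  ... -> .   bit 0 = 0  t=0,i=1
  bits 10011110 = 158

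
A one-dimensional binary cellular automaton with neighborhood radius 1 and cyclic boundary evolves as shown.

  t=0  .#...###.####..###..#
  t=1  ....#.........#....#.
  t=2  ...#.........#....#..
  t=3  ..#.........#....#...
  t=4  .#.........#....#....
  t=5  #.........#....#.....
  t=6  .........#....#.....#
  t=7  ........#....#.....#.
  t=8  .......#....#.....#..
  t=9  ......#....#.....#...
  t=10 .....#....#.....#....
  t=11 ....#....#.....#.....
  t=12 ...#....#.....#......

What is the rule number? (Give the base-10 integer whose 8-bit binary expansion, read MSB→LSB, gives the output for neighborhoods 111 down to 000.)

  [7] ### => .  t=0,i=6
  [6] ##. => .  t=0,i=7
  [5] #.# => .  t=0,i=0
  [4] #.. => .  t=0,i=2
  [3] .## => .  t=0,i=5
  [2] .#. => .  t=0,i=1
  [1] ..# => #  t=0,i=4
  [0] ... => .  t=0,i=3
  bits 00000010 = 2

2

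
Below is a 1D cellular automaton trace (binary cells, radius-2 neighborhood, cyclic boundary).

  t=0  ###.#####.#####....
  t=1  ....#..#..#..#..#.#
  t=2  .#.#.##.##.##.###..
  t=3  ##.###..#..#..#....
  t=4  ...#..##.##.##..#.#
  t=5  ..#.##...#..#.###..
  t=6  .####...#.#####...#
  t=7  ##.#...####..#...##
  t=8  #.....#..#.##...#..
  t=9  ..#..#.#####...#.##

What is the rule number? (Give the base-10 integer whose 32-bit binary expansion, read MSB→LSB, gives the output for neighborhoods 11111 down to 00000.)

  ##### -> .   bit 31 = 0  t=0,i=6
  ####. -> #   bit 30 = 1  t=0,i=7
  ###.# -> .   bit 29 = 0  t=0,i=2
  ###.. -> .   bit 28 = 0  t=0,i=14
  ##.## -> .   bit 27 = 0  t=0,i=3
  ##.#. -> .   bit 26 = 0  t=7,i=2
  ##..# -> #   bit 25 = 1  t=3,i=6
  ##... -> .   bit 24 = 0  t=0,i=15
  #.### -> #   bit 23 = 1  t=0,i=4
  #.##. -> #   bit 22 = 1  t=2,i=5
  #.#.# -> #   bit 21 = 1  t=2,i=3
  #.#.. -> .   bit 20 = 0  t=1,i=18
  #..## -> #   bit 19 = 1  t=4,i=5
  #..#. -> #   bit 18 = 1  t=1,i=6
  #...# -> .   bit 17 = 0  t=2,i=18
  #.... -> #   bit 16 = 1  t=0,i=16
  .#### -> .   bit 15 = 0  t=0,i=5
  .###. -> .   bit 14 = 0  t=0,i=1
  .##.# -> .   bit 13 = 0  t=2,i=6
  .##.. -> .   bit 12 = 0  t=4,i=13
  .#.## -> #   bit 11 = 1  t=2,i=4
  .#.#. -> .   bit 10 = 0  t=1,i=17
  .#..# -> #   bit 9 = 1  t=1,i=5
  .#... -> .   bit 8 = 0  t=1,i=0
  ..### -> .   bit 7 = 0  t=0,i=0
  ..##. -> .   bit 6 = 0  t=3,i=0
  ..#.# -> #   bit 5 = 1  t=1,i=16
  ..#.. -> .   bit 4 = 0  t=1,i=4
  ...## -> #   bit 3 = 1  t=0,i=18
  ...#. -> #   bit 2 = 1  t=1,i=3
  ....# -> .   bit 1 = 0  t=0,i=17
  ..... -> .   bit 0 = 0  t=8,i=3
  bits 01000010111011010000101000101100 = 1122830892

1122830892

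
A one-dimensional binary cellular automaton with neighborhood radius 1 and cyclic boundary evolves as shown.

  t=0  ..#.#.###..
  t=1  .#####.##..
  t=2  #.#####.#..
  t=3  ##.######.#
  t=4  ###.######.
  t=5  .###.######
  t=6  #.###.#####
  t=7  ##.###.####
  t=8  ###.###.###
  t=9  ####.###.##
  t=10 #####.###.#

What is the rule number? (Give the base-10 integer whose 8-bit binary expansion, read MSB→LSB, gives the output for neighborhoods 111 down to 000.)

230

  ###|#  b7=1 t=0,i=7
  ##.|#  b6=1 t=0,i=8
  #.#|#  b5=1 t=0,i=3
  #..|.  b4=0 t=0,i=9
  .##|.  b3=0 t=0,i=6
  .#.|#  b2=1 t=0,i=2
  ..#|#  b1=1 t=0,i=1
  ...|.  b0=0 t=0,i=0
  bits 11100110 = 230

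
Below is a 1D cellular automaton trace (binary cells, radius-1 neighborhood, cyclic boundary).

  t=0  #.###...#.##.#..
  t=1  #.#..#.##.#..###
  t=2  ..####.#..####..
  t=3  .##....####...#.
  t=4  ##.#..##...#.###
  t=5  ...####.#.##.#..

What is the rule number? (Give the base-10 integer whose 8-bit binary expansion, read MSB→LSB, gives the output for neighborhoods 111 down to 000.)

  ### -> .   bit 7 = 0  t=0,i=3
  ##. -> .   bit 6 = 0  t=0,i=4
  #.# -> .   bit 5 = 0  t=0,i=1
  #.. -> #   bit 4 = 1  t=0,i=5
  .## -> #   bit 3 = 1  t=0,i=2
  .#. -> #   bit 2 = 1  t=0,i=0
  ..# -> #   bit 1 = 1  t=0,i=7
  ... -> .   bit 0 = 0  t=0,i=6
  bits 00011110 = 30

30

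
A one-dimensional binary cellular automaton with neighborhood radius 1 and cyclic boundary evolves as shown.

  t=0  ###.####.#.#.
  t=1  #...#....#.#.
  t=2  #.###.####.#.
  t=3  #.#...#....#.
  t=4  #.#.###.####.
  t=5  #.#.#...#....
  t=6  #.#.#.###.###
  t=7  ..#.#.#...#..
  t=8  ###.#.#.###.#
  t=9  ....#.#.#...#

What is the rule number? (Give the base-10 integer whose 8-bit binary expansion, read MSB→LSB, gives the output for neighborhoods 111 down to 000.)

  nb ###: next=.  (t=0,i=1, bit7=0)
  nb ##.: next=.  (t=0,i=2, bit6=0)
  nb #.#: next=.  (t=0,i=3, bit5=0)
  nb #..: next=.  (t=1,i=1, bit4=0)
  nb .##: next=#  (t=0,i=0, bit3=1)
  nb .#.: next=#  (t=0,i=9, bit2=1)
  nb ..#: next=#  (t=1,i=3, bit1=1)
  nb ...: next=#  (t=1,i=2, bit0=1)
  bits 00001111 = 15

15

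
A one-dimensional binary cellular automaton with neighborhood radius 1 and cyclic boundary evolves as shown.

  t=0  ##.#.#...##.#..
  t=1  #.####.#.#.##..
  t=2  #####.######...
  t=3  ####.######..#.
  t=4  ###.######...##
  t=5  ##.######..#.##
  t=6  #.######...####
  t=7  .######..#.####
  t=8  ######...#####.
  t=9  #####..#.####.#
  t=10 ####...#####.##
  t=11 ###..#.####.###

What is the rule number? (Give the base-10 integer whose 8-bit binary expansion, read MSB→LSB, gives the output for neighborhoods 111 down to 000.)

  ### -> #   bit 7 = 1  t=1,i=3
  ##. -> .   bit 6 = 0  t=0,i=1
  #.# -> #   bit 5 = 1  t=0,i=2
  #.. -> .   bit 4 = 0  t=0,i=6
  .## -> #   bit 3 = 1  t=0,i=0
  .#. -> #   bit 2 = 1  t=0,i=3
  ..# -> .   bit 1 = 0  t=0,i=8
  ... -> #   bit 0 = 1  t=0,i=7
  bits 10101101 = 173

173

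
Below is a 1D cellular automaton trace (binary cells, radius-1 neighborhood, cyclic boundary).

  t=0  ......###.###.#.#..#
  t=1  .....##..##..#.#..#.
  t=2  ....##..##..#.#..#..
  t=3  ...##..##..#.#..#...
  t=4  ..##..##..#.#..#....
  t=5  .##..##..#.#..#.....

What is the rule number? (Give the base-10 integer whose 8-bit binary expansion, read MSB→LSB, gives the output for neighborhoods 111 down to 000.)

  nb ###: next=.  (t=0,i=7, bit7=0)
  nb ##.: next=.  (t=0,i=8, bit6=0)
  nb #.#: next=#  (t=0,i=9, bit5=1)
  nb #..: next=.  (t=0,i=0, bit4=0)
  nb .##: next=#  (t=0,i=6, bit3=1)
  nb .#.: next=.  (t=0,i=14, bit2=0)
  nb ..#: next=#  (t=0,i=5, bit1=1)
  nb ...: next=.  (t=0,i=1, bit0=0)
  bits 00101010 = 42

42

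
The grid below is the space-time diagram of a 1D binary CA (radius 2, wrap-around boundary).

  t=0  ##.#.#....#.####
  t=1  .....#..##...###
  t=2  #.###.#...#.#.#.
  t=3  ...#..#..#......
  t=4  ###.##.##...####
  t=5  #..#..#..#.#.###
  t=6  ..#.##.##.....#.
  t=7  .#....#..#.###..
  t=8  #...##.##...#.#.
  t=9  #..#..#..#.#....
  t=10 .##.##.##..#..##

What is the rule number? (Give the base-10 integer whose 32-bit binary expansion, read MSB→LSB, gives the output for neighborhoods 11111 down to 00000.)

2299838991

  nb #####: next=#  (t=0,i=14, bit31=1)
  nb ####.: next=.  (t=0,i=0, bit30=0)
  nb ###.#: next=.  (t=0,i=1, bit29=0)
  nb ###..: next=.  (t=1,i=15, bit28=0)
  nb ##.##: next=#  (t=4,i=3, bit27=1)
  nb ##.#.: next=.  (t=0,i=2, bit26=0)
  nb ##..#: next=.  (t=5,i=1, bit25=0)
  nb ##...: next=#  (t=1,i=0, bit24=1)
  nb #.###: next=.  (t=0,i=12, bit23=0)
  nb #.##.: next=.  (t=4,i=4, bit22=0)
  nb #.#.#: next=.  (t=0,i=3, bit21=0)
  nb #.#..: next=#  (t=0,i=5, bit20=1)
  nb #..##: next=.  (t=1,i=7, bit19=0)
  nb #..#.: next=#  (t=3,i=5, bit18=1)
  nb #...#: next=.  (t=1,i=11, bit17=0)
  nb #....: next=.  (t=0,i=7, bit16=0)
  nb .####: next=#  (t=0,i=13, bit15=1)
  nb .###.: next=#  (t=1,i=14, bit14=1)
  nb .##.#: next=.  (t=4,i=5, bit13=0)
  nb .##..: next=.  (t=1,i=9, bit12=0)
  nb .#.##: next=.  (t=0,i=11, bit11=0)
  nb .#.#.: next=.  (t=0,i=4, bit10=0)
  nb .#..#: next=#  (t=1,i=6, bit9=1)
  nb .#...: next=.  (t=0,i=6, bit8=0)
  nb ..###: next=.  (t=1,i=13, bit7=0)
  nb ..##.: next=.  (t=1,i=8, bit6=0)
  nb ..#.#: next=.  (t=0,i=10, bit5=0)
  nb ..#..: next=.  (t=1,i=5, bit4=0)
  nb ...##: next=#  (t=1,i=12, bit3=1)
  nb ...#.: next=#  (t=0,i=9, bit2=1)
  nb ....#: next=#  (t=0,i=8, bit1=1)
  nb .....: next=#  (t=1,i=2, bit0=1)
  bits 10001001000101001100001000001111 = 2299838991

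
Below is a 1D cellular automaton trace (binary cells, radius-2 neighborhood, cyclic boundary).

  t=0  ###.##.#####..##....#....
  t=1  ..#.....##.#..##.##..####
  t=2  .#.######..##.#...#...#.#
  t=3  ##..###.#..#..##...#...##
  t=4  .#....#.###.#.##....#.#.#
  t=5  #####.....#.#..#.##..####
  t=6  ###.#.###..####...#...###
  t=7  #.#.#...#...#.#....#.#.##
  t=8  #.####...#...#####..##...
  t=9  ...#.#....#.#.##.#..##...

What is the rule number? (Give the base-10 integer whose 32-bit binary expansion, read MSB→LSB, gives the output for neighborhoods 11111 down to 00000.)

  #####|#  b31=1 t=0,i=9
  ####.|.  b30=0 t=0,i=10
  ###.#|#  b29=1 t=0,i=2
  ###..|#  b28=1 t=0,i=11
  ##.##|.  b27=0 t=0,i=3
  ##.#.|.  b26=0 t=1,i=10
  ##..#|.  b25=0 t=0,i=12
  ##...|.  b24=0 t=0,i=16
  #.###|.  b23=0 t=0,i=7
  #.##.|.  b22=0 t=0,i=4
  #.#.#|#  b21=1 t=2,i=1
  #.#..|#  b20=1 t=1,i=11
  #..##|.  b19=0 t=0,i=13
  #..#.|#  b18=1 t=1,i=1
  #...#|.  b17=0 t=2,i=16
  #....|#  b16=1 t=0,i=17
  .####|#  b15=1 t=0,i=8
  .###.|.  b14=0 t=0,i=1
  .##.#|.  b13=0 t=0,i=5
  .##..|#  b12=1 t=0,i=15
  .#.##|.  b11=0 t=2,i=2
  .#.#.|#  b10=1 t=2,i=0
  .#..#|#  b9=1 t=1,i=12
  .#...|#  b8=1 t=0,i=21
  ..###|.  b7=0 t=0,i=0
  ..##.|#  b6=1 t=0,i=14
  ..#.#|.  b5=0 t=2,i=22
  ..#..|.  b4=0 t=0,i=20
  ...##|#  b3=1 t=0,i=24
  ...#.|.  b2=0 t=0,i=19
  ....#|#  b1=1 t=0,i=18
  .....|#  b0=1 t=1,i=5
  bits 10110000001101011001011101001011 = 2956302155

2956302155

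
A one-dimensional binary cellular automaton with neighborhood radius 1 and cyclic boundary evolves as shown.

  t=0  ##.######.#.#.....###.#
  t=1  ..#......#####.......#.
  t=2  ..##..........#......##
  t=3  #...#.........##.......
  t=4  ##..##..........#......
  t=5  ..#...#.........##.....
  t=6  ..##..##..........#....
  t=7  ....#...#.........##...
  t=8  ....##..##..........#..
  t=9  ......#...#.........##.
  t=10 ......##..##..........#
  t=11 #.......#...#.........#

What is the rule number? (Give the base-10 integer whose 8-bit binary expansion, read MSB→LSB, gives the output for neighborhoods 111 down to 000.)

  [7] ### => .  t=0,i=0
  [6] ##. => .  t=0,i=1
  [5] #.# => #  t=0,i=2
  [4] #.. => #  t=0,i=13
  [3] .## => .  t=0,i=3
  [2] .#. => #  t=0,i=10
  [1] ..# => .  t=0,i=17
  [0] ... => .  t=0,i=14
  bits 00110100 = 52

52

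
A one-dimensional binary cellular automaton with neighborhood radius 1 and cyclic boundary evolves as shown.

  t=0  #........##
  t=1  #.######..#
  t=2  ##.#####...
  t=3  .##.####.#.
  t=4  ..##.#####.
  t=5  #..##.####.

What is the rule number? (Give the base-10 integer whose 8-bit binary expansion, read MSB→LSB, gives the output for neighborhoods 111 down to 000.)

  ###|#  b7=1 t=0,i=10
  ##.|#  b6=1 t=0,i=0
  #.#|#  b5=1 t=1,i=1
  #..|.  b4=0 t=0,i=1
  .##|.  b3=0 t=0,i=9
  .#.|#  b2=1 t=3,i=9
  ..#|.  b1=0 t=0,i=8
  ...|#  b0=1 t=0,i=2
  bits 11100101 = 229

229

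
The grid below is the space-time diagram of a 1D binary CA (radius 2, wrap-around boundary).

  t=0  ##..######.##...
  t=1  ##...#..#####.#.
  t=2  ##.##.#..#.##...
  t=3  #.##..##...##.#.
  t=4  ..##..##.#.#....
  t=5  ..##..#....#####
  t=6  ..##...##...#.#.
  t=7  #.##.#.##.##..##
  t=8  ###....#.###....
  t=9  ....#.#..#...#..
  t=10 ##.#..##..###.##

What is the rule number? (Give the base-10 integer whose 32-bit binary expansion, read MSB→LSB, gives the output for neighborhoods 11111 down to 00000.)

  nb #####: next=.  (t=0,i=6, bit31=0)
  nb ####.: next=#  (t=0,i=8, bit30=1)
  nb ###.#: next=#  (t=0,i=9, bit29=1)
  nb ###..: next=.  (t=5,i=15, bit28=0)
  nb ##.##: next=#  (t=0,i=10, bit27=1)
  nb ##.#.: next=.  (t=1,i=13, bit26=0)
  nb ##..#: next=.  (t=0,i=2, bit25=0)
  nb ##...: next=.  (t=0,i=13, bit24=0)
  nb #.###: next=#  (t=8,i=9, bit23=1)
  nb #.##.: next=#  (t=0,i=11, bit22=1)
  nb #.#.#: next=.  (t=1,i=14, bit21=0)
  nb #.#..: next=#  (t=2,i=6, bit20=1)
  nb #..##: next=.  (t=0,i=3, bit19=0)
  nb #..#.: next=.  (t=2,i=8, bit18=0)
  nb #...#: next=#  (t=0,i=14, bit17=1)
  nb #....: next=#  (t=4,i=13, bit16=1)
  nb .####: next=#  (t=0,i=5, bit15=1)
  nb .###.: next=.  (t=7,i=15, bit14=0)
  nb .##.#: next=.  (t=2,i=1, bit13=0)
  nb .##..: next=#  (t=0,i=1, bit12=1)
  nb .#.##: next=.  (t=1,i=15, bit11=0)
  nb .#.#.: next=.  (t=3,i=15, bit10=0)
  nb .#..#: next=#  (t=1,i=6, bit9=1)
  nb .#...: next=#  (t=4,i=12, bit8=1)
  nb ..###: next=.  (t=0,i=4, bit7=0)
  nb ..##.: next=#  (t=0,i=0, bit6=1)
  nb ..#.#: next=.  (t=2,i=9, bit5=0)
  nb ..#..: next=.  (t=1,i=5, bit4=0)
  nb ...##: next=.  (t=0,i=15, bit3=0)
  nb ...#.: next=#  (t=1,i=4, bit2=1)
  nb ....#: next=.  (t=4,i=0, bit1=0)
  nb .....: next=#  (t=4,i=14, bit0=1)
  bits 01101000110100111001001101000101 = 1758696261

1758696261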